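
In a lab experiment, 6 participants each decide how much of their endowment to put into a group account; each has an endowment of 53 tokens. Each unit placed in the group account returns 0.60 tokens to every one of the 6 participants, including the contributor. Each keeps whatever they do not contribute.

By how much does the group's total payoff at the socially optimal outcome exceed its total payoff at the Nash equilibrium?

826.80 tokens

The private return per contributed unit is 0.60 < 1, so contributing 0 is dominant for every player. At the Nash equilibrium everyone keeps their 53, and the group total is 6 × 53 = 318.
Each contributed unit returns 3.600 to the group as a whole (0.60 to each of 6 players), which exceeds 1, so the social optimum is full contribution: group total = 3.600 × 318 = 1144.80.
Efficiency loss = 1144.80 − 318 = 826.80.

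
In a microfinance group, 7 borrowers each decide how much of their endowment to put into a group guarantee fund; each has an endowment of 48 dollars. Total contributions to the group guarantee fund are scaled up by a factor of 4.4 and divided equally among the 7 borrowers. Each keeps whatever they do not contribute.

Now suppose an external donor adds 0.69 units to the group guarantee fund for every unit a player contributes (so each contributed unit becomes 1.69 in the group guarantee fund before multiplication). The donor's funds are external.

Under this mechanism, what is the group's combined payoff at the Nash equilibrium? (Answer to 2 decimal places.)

The effective private return per unit is now 4.4 × 1.69 / 7 = 1.0623 > 1, so every player's dominant strategy flips to full contribution.
At the Nash equilibrium everyone contributes 48. Group total payoff = 4.4 × 1.69 × 336 = 2498.50.

2498.50 dollars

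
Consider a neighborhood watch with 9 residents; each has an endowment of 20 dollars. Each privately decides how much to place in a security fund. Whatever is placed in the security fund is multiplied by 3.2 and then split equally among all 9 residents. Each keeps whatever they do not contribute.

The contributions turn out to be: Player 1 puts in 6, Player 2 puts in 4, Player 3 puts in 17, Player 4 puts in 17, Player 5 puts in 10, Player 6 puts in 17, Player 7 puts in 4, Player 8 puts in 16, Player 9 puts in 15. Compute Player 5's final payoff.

47.69 dollars

Total contributed: 6 + 4 + 17 + 17 + 10 + 17 + 4 + 16 + 15 = 106.
Each receives 3.2 × 106 / 9 = 37.69 from the security fund.
Player 5 keeps 20 − 10 = 10, so Player 5's payoff is 10 + 37.69 = 47.69.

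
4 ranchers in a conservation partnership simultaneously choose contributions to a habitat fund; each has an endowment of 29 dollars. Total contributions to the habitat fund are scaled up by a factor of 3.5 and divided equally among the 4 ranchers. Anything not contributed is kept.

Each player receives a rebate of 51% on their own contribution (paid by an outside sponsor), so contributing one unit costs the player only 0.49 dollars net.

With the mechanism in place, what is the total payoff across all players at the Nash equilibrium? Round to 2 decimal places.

Under the mechanism each unit contributed yields (3.5/4) / 0.49 = 1.7857 back to its contributor per unit of net cost, which exceeds 1, making full contribution the dominant choice for everyone.
At the Nash equilibrium everyone contributes 29. Group total payoff = 4 × (29 × 0.51 + 3.5 × 29) = 465.16.

465.16 dollars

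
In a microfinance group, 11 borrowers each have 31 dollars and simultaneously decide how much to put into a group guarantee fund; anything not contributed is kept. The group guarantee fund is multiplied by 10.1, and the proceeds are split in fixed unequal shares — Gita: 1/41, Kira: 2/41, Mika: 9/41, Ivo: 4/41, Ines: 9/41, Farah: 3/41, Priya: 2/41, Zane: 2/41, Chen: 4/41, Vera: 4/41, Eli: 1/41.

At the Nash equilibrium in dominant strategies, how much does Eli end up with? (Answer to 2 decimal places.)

46.27 dollars

Player j's private return per contributed unit is 10.1 × (j's share). Contributing is weakly dominant for j when that share is at least 1/10.1 = 0.0990, and contributing 0 is dominant otherwise.
Mika and Ines clear that bar, contributing 31 each; the remaining 9 contribute 0. Total contributed: 62.
Eli keeps 31 and receives 10.1 × 62 × 1/41 = 15.27 from the group guarantee fund, for a payoff of 46.27.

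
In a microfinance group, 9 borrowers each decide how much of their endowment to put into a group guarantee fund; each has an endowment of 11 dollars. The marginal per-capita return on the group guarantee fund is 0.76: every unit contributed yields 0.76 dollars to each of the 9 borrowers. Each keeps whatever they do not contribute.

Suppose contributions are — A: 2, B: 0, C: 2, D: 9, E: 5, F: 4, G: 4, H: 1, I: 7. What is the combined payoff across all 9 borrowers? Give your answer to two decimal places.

Total contributed: 2 + 0 + 2 + 9 + 5 + 4 + 4 + 1 + 7 = 34; total kept: 9 × 11 − 34 = 65.
The group guarantee fund pays out 0.76 × 9 × 34 = 232.56 in aggregate.
Group total = 65 + 232.56 = 297.56.

297.56 dollars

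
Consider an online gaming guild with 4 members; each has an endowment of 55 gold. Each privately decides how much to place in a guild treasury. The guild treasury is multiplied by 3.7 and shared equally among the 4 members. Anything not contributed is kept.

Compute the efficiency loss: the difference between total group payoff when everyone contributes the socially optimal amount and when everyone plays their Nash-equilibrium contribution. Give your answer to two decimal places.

Each contributed unit returns 3.7/4 = 0.9250 to its contributor — below 1 — so contributing 0 is dominant for every player. At the Nash equilibrium everyone keeps their 55, and the group total is 4 × 55 = 220.
Each contributed unit returns 3.700 to the group as a whole (0.9250 to each of 4 players), which exceeds 1, so the social optimum is full contribution: group total = 3.700 × 220 = 814.00.
Efficiency loss = 814.00 − 220 = 594.00.

594.00 gold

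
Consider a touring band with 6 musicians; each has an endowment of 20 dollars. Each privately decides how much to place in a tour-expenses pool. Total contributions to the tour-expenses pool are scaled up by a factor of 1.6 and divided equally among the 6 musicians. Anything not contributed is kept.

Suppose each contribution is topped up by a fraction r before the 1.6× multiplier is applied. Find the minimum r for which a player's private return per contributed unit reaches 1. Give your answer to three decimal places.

2.750

With matching at rate r, one contributed unit becomes (1 + r) in the tour-expenses pool and returns 1.6 × (1 + r) / 6 to the contributor.
Setting this equal to 1: 1 + r = 6/1.6 = 3.7500.
So the minimum matching rate is r = 3.7500 − 1 = 2.750.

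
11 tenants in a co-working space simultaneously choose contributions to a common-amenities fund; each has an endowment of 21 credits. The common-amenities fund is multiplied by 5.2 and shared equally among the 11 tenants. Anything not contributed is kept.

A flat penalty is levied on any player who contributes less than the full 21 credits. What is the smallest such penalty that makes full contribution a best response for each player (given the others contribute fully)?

Given the others contribute fully, the best deviation is to contribute 0 (any partial contribution still incurs the fine and gives up units whose private return 0.4727 is below 1).
Deviating from 21 to 0 saves 21 credits but forfeits the deviator's share of the drop in the common-amenities fund: 5.2/11 × 21 = 9.93.
So the deviation gain is 21 − 9.93 = 11.07, and the fine must be at least 11.07 credits to wipe it out.

11.07 credits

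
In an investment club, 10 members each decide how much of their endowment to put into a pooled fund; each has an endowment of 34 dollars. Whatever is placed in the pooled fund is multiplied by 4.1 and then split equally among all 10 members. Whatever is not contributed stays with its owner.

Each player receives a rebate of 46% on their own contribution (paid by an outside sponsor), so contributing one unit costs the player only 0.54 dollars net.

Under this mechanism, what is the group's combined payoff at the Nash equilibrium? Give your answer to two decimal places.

The effective private return is (4.1/10) / 0.54 = 0.7593, which is still under 1, so the mechanism doesn't change anyone's dominant strategy: zero contribution.
At the Nash equilibrium no one contributes; group total payoff = 10 × 34 = 340.

340.00 dollars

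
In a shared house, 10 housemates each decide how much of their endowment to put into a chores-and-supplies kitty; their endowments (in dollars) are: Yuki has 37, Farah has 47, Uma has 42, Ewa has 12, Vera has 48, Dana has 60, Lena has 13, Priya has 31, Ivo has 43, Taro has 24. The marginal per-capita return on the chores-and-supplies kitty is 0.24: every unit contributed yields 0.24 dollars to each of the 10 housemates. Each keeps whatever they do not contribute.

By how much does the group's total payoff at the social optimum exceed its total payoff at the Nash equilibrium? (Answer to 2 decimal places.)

499.80 dollars

The private return per contributed unit is 0.24 < 1 for everyone, so the Nash equilibrium is zero contribution and the group total is Σ E_j = 37 + 47 + 42 + 12 + 48 + 60 + 13 + 31 + 43 + 24 = 357.
Each contributed unit returns 2.400 to the group, so the social optimum is full contribution by everyone: group total = 2.400 × 357 = 856.80.
Efficiency loss = (2.400 − 1) × 357 = 499.80.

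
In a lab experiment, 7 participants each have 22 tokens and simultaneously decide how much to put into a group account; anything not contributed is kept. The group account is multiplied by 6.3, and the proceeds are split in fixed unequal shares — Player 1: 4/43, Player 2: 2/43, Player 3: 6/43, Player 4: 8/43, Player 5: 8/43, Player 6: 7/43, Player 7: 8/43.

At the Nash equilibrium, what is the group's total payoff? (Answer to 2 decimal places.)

620.40 tokens

Each unit j contributes comes back to j as 6.3 × (j's share), so j prefers to contribute only if that share exceeds 1/6.3 = 0.1587; otherwise keeping the unit dominates.
Player 4, Player 5, Player 6 and Player 7 are above the threshold, contributing 22 each; the remaining 3 contribute 0. Total contributed: 88.
The group account pays out 6.3 × 88 = 554.40 in total (split across the unequal shares, but the aggregate is all that matters for the group sum).
The 3 free-riders keep 22 each, adding 66. Group total = 66 + 554.40 = 620.40.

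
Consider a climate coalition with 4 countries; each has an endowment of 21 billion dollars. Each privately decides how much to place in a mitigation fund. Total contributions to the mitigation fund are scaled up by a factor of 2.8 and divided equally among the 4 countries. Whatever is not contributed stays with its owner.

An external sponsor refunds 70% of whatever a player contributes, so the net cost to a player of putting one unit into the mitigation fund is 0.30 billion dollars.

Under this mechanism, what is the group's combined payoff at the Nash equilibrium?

With the mechanism, a contributed unit returns (2.8/4) / 0.30 = 2.3333 per unit of net cost to the contributor — now above 1 — so contributing fully is weakly dominant for every player.
So the Nash equilibrium is full contribution by all 4; the group earns 4 × (21 × 0.70 + 2.8 × 21) = 294.00.

294.00 billion dollars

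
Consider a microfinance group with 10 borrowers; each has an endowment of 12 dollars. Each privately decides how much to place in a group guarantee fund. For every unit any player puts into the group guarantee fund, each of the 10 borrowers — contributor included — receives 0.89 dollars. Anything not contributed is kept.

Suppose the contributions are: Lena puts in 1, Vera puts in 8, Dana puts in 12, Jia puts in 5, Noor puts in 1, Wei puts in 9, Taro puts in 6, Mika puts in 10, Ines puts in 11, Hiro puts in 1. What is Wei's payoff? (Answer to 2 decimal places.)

Total contributed: 1 + 8 + 12 + 5 + 1 + 9 + 6 + 10 + 11 + 1 = 64.
Each receives 0.89 × 64 = 56.96 from the group guarantee fund.
Wei keeps 12 − 9 = 3, so Wei's payoff is 3 + 56.96 = 59.96.

59.96 dollars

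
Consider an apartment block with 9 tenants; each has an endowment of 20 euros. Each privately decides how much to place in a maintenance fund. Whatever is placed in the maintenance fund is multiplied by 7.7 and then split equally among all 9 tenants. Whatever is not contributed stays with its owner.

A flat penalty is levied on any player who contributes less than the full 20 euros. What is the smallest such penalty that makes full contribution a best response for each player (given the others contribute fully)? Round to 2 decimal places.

2.89 euros

Given the others contribute fully, the best deviation is to contribute 0 (any partial contribution still incurs the fine and gives up units whose private return 0.8556 is below 1).
Deviating from 20 to 0 saves 20 euros but forfeits the deviator's share of the drop in the maintenance fund: 7.7/9 × 20 = 17.11.
So the deviation gain is 20 − 17.11 = 2.89, and the fine must be at least 2.89 euros to wipe it out.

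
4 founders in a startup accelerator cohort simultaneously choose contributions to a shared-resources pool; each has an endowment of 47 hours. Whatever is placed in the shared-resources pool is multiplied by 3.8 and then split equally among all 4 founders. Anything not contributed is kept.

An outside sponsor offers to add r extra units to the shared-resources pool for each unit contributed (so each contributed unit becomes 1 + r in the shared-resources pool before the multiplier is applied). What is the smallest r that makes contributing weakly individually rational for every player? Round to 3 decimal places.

With matching at rate r, one contributed unit becomes (1 + r) in the shared-resources pool and returns 3.8 × (1 + r) / 4 to the contributor.
Setting this equal to 1: 1 + r = 4/3.8 = 1.0526.
So the minimum matching rate is r = 1.0526 − 1 = 0.053.

0.053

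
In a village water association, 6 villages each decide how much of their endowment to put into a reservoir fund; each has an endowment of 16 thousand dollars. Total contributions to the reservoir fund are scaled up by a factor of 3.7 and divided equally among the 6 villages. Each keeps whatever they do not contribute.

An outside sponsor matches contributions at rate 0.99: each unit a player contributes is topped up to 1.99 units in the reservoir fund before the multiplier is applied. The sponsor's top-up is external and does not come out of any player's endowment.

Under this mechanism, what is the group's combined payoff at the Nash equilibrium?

706.85 thousand dollars

Under the mechanism each unit contributed yields 3.7 × 1.99 / 6 = 1.2272 back to its contributor per unit of net cost, which exceeds 1, making full contribution the dominant choice for everyone.
So the Nash equilibrium is full contribution by all 6; the group earns 3.7 × 1.99 × 96 = 706.85.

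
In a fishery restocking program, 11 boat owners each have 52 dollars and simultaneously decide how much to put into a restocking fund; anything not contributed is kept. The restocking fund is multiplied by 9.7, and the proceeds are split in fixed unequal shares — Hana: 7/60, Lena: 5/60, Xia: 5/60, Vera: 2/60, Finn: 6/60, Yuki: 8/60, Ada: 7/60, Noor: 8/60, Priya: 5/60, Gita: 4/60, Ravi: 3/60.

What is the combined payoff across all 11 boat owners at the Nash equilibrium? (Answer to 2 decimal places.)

Player j's private return per contributed unit is 9.7 × (j's share). Contributing is weakly dominant for j when that share is at least 1/9.7 = 0.1031, and contributing 0 is dominant otherwise.
Hana, Yuki, Ada and Noor are above the threshold, contributing 52 each; the remaining 7 contribute 0. Total contributed: 208.
The restocking fund pays out 9.7 × 208 = 2017.60 in total (split across the unequal shares, but the aggregate is all that matters for the group sum).
The 7 free-riders keep 52 each, adding 364. Group total = 364 + 2017.60 = 2381.60.

2381.60 dollars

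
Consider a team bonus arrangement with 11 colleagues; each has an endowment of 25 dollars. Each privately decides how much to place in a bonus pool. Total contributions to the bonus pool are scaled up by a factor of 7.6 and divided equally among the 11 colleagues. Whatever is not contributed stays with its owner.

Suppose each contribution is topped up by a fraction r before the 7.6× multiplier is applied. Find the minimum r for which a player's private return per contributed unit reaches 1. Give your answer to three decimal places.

With matching at rate r, one contributed unit becomes (1 + r) in the bonus pool and returns 7.6 × (1 + r) / 11 to the contributor.
Setting this equal to 1: 1 + r = 11/7.6 = 1.4474.
So the minimum matching rate is r = 1.4474 − 1 = 0.447.

0.447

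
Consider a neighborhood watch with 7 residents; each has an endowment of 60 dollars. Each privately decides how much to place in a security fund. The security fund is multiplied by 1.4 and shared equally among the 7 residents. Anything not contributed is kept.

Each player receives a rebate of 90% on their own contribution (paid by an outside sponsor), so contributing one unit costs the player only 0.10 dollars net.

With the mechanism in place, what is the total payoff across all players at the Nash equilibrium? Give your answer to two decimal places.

The effective private return per unit is now (1.4/7) / 0.10 = 2.0000 > 1, so every player's dominant strategy flips to full contribution.
So the Nash equilibrium is full contribution by all 7; the group earns 7 × (60 × 0.90 + 1.4 × 60) = 966.00.

966.00 dollars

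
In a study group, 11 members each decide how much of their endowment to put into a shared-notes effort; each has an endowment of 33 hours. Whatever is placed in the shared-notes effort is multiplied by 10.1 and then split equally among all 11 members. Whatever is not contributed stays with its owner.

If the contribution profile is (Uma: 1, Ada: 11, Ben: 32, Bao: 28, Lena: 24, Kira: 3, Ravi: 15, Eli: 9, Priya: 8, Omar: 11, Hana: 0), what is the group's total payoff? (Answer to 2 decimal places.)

1655.20 hours

Total contributed: 1 + 11 + 32 + 28 + 24 + 3 + 15 + 9 + 8 + 11 + 0 = 142; total kept: 11 × 33 − 142 = 221.
The shared-notes effort pays out 10.1 × 142 = 1434.20 in aggregate.
Group total = 221 + 1434.20 = 1655.20.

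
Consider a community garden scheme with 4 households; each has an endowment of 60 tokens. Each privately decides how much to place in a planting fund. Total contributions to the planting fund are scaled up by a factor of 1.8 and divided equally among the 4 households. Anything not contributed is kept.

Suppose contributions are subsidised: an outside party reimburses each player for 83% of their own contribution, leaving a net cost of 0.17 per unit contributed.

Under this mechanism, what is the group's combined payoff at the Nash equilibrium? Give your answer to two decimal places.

631.20 tokens

With the mechanism, a contributed unit returns (1.8/4) / 0.17 = 2.6471 per unit of net cost to the contributor — now above 1 — so contributing fully is weakly dominant for every player.
At the Nash equilibrium everyone contributes 60. Group total payoff = 4 × (60 × 0.83 + 1.8 × 60) = 631.20.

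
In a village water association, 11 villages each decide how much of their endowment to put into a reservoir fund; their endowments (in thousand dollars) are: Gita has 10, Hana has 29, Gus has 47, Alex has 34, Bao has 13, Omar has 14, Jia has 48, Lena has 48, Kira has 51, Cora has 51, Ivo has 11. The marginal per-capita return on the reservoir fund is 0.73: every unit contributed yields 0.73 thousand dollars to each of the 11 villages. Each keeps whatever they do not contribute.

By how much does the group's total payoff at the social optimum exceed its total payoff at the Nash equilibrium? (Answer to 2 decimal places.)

2502.68 thousand dollars

The private return per contributed unit is 0.73 < 1 for everyone, so the Nash equilibrium is zero contribution and the group total is Σ E_j = 10 + 29 + 47 + 34 + 13 + 14 + 48 + 48 + 51 + 51 + 11 = 356.
Each contributed unit returns 8.030 to the group, so the social optimum is full contribution by everyone: group total = 8.030 × 356 = 2858.68.
Efficiency loss = (8.030 − 1) × 356 = 2502.68.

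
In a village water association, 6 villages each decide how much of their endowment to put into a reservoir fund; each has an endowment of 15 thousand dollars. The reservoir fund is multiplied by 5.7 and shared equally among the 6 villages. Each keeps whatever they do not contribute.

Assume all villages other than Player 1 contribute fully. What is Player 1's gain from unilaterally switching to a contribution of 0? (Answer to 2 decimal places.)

0.75 thousand dollars

Switching from a contribution of 15 to 0 lets Player 1 keep an extra 15 thousand dollars, but lowers the reservoir fund by 15, which costs Player 1 their own share of that drop: 5.7/6 × 15 = 14.25.
Net gain = 15 − 14.25 = 0.75. The private return per contributed unit (0.9500) is below 1, so free-riding is indeed the best response regardless of what the others do.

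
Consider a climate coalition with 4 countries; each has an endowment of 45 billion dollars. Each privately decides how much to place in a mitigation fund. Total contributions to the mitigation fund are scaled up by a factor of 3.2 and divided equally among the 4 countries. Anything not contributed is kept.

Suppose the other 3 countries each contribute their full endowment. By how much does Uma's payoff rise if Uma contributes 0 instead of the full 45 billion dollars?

9.00 billion dollars

Switching from a contribution of 45 to 0 lets Uma keep an extra 45 billion dollars, but lowers the mitigation fund by 45, which costs Uma their own share of that drop: 3.2/4 × 45 = 36.00.
Net gain = 45 − 36.00 = 9.00. The private return per contributed unit (0.8000) is below 1, so free-riding is indeed the best response regardless of what the others do.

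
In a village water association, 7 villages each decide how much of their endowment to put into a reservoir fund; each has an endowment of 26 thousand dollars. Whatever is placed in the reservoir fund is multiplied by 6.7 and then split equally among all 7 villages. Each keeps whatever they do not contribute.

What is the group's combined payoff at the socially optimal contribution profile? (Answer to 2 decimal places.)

1219.40 thousand dollars

Each contributed unit returns 6.700 to the group as a whole (0.9571 to each of 7 players), which exceeds 1, so the social optimum is full contribution: group total = 6.700 × 182 = 1219.40.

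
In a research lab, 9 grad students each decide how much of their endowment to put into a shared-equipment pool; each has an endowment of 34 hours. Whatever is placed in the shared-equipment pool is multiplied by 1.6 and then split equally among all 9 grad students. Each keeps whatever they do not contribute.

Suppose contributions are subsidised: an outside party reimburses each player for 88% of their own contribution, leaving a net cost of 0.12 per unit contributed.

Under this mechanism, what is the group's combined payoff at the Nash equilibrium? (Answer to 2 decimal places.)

758.88 hours

Under the mechanism each unit contributed yields (1.6/9) / 0.12 = 1.4815 back to its contributor per unit of net cost, which exceeds 1, making full contribution the dominant choice for everyone.
So the Nash equilibrium is full contribution by all 9; the group earns 9 × (34 × 0.88 + 1.6 × 34) = 758.88.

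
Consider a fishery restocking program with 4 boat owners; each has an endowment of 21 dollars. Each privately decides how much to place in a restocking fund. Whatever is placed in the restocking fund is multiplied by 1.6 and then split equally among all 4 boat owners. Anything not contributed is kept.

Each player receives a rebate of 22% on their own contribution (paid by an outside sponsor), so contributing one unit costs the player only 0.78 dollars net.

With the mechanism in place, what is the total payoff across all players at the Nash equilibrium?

84.00 dollars

The effective private return is (1.6/4) / 0.78 = 0.5128, which is still under 1, so the mechanism doesn't change anyone's dominant strategy: zero contribution.
At the Nash equilibrium no one contributes; group total payoff = 4 × 21 = 84.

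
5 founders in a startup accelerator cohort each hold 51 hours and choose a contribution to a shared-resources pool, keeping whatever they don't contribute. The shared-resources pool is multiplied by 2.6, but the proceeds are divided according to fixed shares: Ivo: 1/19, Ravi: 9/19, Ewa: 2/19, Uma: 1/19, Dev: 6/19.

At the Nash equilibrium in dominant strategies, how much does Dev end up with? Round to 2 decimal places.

92.87 hours

A player with share s gets back 2.6·s per unit contributed, so full contribution is dominant for anyone with s > 1/2.6 = 0.3846 and zero contribution is dominant for anyone below.
Only Ravi (9/19) clears that bar, contributing 51; the remaining 4 contribute 0. Total contributed: 51.
Dev keeps 51 and receives 2.6 × 51 × 6/19 = 41.87 from the shared-resources pool, for a payoff of 92.87.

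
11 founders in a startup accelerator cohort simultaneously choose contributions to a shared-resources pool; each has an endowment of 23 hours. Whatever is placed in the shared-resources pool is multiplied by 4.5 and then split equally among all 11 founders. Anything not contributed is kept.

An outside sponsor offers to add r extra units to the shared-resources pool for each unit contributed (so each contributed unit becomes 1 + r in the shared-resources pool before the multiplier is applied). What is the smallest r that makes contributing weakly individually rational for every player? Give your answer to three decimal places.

1.444

With matching at rate r, one contributed unit becomes (1 + r) in the shared-resources pool and returns 4.5 × (1 + r) / 11 to the contributor.
Setting this equal to 1: 1 + r = 11/4.5 = 2.4444.
So the minimum matching rate is r = 2.4444 − 1 = 1.444.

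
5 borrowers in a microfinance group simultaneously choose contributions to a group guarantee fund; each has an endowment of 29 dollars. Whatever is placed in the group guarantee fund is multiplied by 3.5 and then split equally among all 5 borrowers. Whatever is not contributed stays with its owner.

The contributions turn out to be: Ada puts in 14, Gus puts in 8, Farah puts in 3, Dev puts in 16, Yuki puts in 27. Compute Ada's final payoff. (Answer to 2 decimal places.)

62.60 dollars

Total contributed: 14 + 8 + 3 + 16 + 27 = 68.
Each receives 3.5 × 68 / 5 = 47.60 from the group guarantee fund.
Ada keeps 29 − 14 = 15, so Ada's payoff is 15 + 47.60 = 62.60.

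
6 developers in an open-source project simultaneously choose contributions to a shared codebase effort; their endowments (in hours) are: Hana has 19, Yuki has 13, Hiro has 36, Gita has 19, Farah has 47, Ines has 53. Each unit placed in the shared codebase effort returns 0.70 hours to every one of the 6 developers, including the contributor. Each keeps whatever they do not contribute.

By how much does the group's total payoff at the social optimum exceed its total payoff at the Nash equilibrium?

598.40 hours

The private return per contributed unit is 0.70 < 1 for everyone, so the Nash equilibrium is zero contribution and the group total is Σ E_j = 19 + 13 + 36 + 19 + 47 + 53 = 187.
Each contributed unit returns 4.200 to the group, so the social optimum is full contribution by everyone: group total = 4.200 × 187 = 785.40.
Efficiency loss = (4.200 − 1) × 187 = 598.40.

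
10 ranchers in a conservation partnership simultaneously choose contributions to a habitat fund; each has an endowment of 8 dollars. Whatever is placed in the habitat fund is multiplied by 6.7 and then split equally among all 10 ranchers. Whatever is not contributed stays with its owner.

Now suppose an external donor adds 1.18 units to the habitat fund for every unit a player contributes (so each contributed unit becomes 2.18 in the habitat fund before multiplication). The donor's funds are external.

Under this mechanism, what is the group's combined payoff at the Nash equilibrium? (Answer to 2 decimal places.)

The effective private return per unit is now 6.7 × 2.18 / 10 = 1.4606 > 1, so every player's dominant strategy flips to full contribution.
So the Nash equilibrium is full contribution by all 10; the group earns 6.7 × 2.18 × 80 = 1168.48.

1168.48 dollars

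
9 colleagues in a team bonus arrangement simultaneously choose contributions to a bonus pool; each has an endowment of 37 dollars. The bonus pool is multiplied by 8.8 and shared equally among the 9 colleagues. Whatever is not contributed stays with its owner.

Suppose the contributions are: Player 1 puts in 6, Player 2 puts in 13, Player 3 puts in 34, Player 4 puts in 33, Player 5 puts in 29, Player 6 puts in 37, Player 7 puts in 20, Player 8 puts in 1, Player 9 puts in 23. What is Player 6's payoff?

191.64 dollars

Total contributed: 6 + 13 + 34 + 33 + 29 + 37 + 20 + 1 + 23 = 196.
Each receives 8.8 × 196 / 9 = 191.64 from the bonus pool.
Player 6 keeps 37 − 37 = 0, so Player 6's payoff is 0 + 191.64 = 191.64.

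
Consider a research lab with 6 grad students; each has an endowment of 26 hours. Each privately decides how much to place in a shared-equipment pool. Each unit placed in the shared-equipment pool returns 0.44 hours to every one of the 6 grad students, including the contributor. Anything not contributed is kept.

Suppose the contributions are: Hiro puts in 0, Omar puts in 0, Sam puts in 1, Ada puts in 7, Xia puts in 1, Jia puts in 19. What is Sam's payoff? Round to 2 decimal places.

37.32 hours

Total contributed: 0 + 0 + 1 + 7 + 1 + 19 = 28.
Each receives 0.44 × 28 = 12.32 from the shared-equipment pool.
Sam keeps 26 − 1 = 25, so Sam's payoff is 25 + 12.32 = 37.32.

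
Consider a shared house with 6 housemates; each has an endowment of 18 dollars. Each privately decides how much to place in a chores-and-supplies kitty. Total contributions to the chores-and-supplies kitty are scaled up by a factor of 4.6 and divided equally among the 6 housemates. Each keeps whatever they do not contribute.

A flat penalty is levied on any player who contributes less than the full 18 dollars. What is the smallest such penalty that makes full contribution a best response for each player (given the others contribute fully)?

4.20 dollars

Given the others contribute fully, the best deviation is to contribute 0 (any partial contribution still incurs the fine and gives up units whose private return 0.7667 is below 1).
Deviating from 18 to 0 saves 18 dollars but forfeits the deviator's share of the drop in the chores-and-supplies kitty: 4.6/6 × 18 = 13.80.
So the deviation gain is 18 − 13.80 = 4.20, and the fine must be at least 4.20 dollars to wipe it out.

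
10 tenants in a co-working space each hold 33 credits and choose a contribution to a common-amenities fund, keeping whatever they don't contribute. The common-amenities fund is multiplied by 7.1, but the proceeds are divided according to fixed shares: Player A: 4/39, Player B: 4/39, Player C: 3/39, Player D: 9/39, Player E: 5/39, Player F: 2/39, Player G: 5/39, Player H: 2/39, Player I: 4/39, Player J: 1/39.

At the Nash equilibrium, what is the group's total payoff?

531.30 credits

Each unit j contributes comes back to j as 7.1 × (j's share), so j prefers to contribute only if that share exceeds 1/7.1 = 0.1408; otherwise keeping the unit dominates.
Player D alone (share 9/39) is above the threshold, contributing 33; the remaining 9 contribute 0. Total contributed: 33.
The common-amenities fund pays out 7.1 × 33 = 234.30 in total (split across the unequal shares, but the aggregate is all that matters for the group sum).
The 9 free-riders keep 33 each, adding 297. Group total = 297 + 234.30 = 531.30.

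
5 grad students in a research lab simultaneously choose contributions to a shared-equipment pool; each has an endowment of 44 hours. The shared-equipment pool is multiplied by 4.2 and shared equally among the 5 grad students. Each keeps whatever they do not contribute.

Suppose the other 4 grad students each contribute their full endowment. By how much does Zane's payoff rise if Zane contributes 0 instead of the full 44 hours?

Switching from a contribution of 44 to 0 lets Zane keep an extra 44 hours, but lowers the shared-equipment pool by 44, which costs Zane their own share of that drop: 4.2/5 × 44 = 36.96.
Net gain = 44 − 36.96 = 7.04. The private return per contributed unit (0.8400) is below 1, so free-riding is indeed the best response regardless of what the others do.

7.04 hours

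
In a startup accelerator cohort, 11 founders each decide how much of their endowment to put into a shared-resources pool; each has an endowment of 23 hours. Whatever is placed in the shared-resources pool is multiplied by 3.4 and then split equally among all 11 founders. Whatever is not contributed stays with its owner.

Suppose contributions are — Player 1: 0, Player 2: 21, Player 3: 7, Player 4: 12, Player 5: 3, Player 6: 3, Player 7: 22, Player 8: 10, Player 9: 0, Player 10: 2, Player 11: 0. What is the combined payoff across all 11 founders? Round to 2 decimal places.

445.00 hours

Total contributed: 0 + 21 + 7 + 12 + 3 + 3 + 22 + 10 + 0 + 2 + 0 = 80; total kept: 11 × 23 − 80 = 173.
The shared-resources pool pays out 3.4 × 80 = 272.00 in aggregate.
Group total = 173 + 272.00 = 445.00.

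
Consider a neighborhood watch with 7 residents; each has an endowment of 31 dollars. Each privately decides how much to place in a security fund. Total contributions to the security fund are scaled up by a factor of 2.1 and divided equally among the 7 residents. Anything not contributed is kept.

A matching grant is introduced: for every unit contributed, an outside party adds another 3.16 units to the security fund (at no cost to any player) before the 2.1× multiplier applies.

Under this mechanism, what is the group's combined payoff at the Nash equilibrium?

1895.71 dollars

The effective private return per unit is now 2.1 × 4.16 / 7 = 1.2480 > 1, so every player's dominant strategy flips to full contribution.
At the Nash equilibrium everyone contributes 31. Group total payoff = 2.1 × 4.16 × 217 = 1895.71.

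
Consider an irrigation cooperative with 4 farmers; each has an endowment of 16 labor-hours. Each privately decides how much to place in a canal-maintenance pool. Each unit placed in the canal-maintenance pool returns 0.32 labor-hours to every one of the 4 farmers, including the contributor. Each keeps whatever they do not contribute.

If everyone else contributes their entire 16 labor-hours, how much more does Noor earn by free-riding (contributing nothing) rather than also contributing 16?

Switching from a contribution of 16 to 0 lets Noor keep an extra 16 labor-hours, but lowers the canal-maintenance pool by 16, which costs Noor their own share of that drop: 0.32 × 16 = 5.12.
Net gain = 16 − 5.12 = 10.88. The private return per contributed unit (0.32) is below 1, so free-riding is indeed the best response regardless of what the others do.

10.88 labor-hours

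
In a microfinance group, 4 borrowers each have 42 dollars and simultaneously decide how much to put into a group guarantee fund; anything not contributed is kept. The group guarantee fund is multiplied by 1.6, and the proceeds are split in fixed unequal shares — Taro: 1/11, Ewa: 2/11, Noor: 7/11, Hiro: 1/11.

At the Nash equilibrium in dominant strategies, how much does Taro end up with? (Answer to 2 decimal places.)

48.11 dollars

A player with share s gets back 1.6·s per unit contributed, so full contribution is dominant for anyone with s > 1/1.6 = 0.6250 and zero contribution is dominant for anyone below.
Only Noor (7/11) clears that bar, contributing 42; the remaining 3 contribute 0. Total contributed: 42.
Taro keeps 42 and receives 1.6 × 42 × 1/11 = 6.11 from the group guarantee fund, for a payoff of 48.11.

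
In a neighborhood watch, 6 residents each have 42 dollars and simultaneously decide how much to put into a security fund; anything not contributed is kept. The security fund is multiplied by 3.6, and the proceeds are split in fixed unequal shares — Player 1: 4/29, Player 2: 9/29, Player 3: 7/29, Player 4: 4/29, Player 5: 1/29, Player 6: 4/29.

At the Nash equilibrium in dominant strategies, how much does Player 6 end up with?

62.86 dollars

For player j, contributing a unit is worthwhile iff 3.6 × (j's share) ≥ 1, i.e. iff j's share is at least 0.2778.
Player 2 alone (share 9/29) is above the threshold, contributing 42; the remaining 5 contribute 0. Total contributed: 42.
Player 6 keeps 42 and receives 3.6 × 42 × 4/29 = 20.86 from the security fund, for a payoff of 62.86.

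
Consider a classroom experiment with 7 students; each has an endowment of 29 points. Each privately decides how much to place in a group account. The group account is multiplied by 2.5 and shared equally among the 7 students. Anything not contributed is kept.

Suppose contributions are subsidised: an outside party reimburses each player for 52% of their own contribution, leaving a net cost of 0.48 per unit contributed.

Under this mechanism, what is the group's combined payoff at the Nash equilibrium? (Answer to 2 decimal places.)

203.00 points

The effective private return is (2.5/7) / 0.48 = 0.7440, which is still under 1, so the mechanism doesn't change anyone's dominant strategy: zero contribution.
At the Nash equilibrium no one contributes; group total payoff = 7 × 29 = 203.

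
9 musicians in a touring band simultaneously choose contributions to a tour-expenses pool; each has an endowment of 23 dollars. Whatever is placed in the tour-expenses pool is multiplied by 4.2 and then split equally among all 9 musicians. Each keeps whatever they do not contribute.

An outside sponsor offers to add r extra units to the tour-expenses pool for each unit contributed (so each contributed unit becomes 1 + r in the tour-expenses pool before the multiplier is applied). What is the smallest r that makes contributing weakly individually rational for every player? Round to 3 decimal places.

1.143

With matching at rate r, one contributed unit becomes (1 + r) in the tour-expenses pool and returns 4.2 × (1 + r) / 9 to the contributor.
Setting this equal to 1: 1 + r = 9/4.2 = 2.1429.
So the minimum matching rate is r = 2.1429 − 1 = 1.143.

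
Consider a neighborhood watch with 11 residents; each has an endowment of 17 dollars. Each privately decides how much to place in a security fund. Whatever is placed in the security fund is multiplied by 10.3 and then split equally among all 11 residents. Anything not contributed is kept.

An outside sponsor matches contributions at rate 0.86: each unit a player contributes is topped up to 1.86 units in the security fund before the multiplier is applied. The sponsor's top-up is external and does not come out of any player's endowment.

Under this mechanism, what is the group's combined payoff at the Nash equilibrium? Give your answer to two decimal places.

3582.55 dollars

Under the mechanism each unit contributed yields 10.3 × 1.86 / 11 = 1.7416 back to its contributor per unit of net cost, which exceeds 1, making full contribution the dominant choice for everyone.
So the Nash equilibrium is full contribution by all 11; the group earns 10.3 × 1.86 × 187 = 3582.55.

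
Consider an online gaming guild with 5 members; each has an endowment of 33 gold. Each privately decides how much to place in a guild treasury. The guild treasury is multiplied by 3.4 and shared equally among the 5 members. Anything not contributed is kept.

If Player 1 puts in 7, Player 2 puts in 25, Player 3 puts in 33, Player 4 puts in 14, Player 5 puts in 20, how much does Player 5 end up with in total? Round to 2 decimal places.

Total contributed: 7 + 25 + 33 + 14 + 20 = 99.
Each receives 3.4 × 99 / 5 = 67.32 from the guild treasury.
Player 5 keeps 33 − 20 = 13, so Player 5's payoff is 13 + 67.32 = 80.32.

80.32 gold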